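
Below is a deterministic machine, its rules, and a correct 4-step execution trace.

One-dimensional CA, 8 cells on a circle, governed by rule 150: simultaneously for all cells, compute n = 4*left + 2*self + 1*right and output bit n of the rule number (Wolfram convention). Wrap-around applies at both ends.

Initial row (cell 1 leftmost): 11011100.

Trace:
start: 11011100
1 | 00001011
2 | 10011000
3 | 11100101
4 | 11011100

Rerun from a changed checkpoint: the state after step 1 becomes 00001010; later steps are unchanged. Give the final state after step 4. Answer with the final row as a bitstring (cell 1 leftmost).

10110001

state after step 1 := 00001010
2 | 00011011
3 | 10100000
4 | 10110001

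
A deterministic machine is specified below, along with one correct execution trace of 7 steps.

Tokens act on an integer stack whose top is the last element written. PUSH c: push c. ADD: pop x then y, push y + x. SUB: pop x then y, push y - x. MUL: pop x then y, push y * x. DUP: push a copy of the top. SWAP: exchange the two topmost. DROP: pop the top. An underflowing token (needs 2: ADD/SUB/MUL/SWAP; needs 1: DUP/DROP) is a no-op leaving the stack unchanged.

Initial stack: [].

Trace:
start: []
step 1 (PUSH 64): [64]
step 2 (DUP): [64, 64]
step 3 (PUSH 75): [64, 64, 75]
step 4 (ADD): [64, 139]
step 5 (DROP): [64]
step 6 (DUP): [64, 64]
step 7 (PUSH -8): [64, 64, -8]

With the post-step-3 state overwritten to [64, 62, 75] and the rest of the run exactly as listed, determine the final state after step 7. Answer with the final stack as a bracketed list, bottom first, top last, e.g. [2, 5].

state after step 3 := [64, 62, 75]
step 4 (ADD): [64, 137]
step 5 (DROP): [64]
step 6 (DUP): [64, 64]
step 7 (PUSH -8): [64, 64, -8]

[64, 64, -8]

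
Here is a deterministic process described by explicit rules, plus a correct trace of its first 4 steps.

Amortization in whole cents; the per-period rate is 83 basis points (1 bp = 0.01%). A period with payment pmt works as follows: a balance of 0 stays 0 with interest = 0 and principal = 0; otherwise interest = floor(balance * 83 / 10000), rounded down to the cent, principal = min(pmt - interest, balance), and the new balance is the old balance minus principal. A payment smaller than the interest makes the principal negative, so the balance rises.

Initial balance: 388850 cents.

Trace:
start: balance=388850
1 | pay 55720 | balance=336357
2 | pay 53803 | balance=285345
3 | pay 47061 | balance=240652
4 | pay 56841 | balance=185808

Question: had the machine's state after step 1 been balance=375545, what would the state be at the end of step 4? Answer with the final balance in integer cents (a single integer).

225981

state after step 1 := balance=375545
2 | pay 53803 | balance=324859
3 | pay 47061 | balance=280494
4 | pay 56841 | balance=225981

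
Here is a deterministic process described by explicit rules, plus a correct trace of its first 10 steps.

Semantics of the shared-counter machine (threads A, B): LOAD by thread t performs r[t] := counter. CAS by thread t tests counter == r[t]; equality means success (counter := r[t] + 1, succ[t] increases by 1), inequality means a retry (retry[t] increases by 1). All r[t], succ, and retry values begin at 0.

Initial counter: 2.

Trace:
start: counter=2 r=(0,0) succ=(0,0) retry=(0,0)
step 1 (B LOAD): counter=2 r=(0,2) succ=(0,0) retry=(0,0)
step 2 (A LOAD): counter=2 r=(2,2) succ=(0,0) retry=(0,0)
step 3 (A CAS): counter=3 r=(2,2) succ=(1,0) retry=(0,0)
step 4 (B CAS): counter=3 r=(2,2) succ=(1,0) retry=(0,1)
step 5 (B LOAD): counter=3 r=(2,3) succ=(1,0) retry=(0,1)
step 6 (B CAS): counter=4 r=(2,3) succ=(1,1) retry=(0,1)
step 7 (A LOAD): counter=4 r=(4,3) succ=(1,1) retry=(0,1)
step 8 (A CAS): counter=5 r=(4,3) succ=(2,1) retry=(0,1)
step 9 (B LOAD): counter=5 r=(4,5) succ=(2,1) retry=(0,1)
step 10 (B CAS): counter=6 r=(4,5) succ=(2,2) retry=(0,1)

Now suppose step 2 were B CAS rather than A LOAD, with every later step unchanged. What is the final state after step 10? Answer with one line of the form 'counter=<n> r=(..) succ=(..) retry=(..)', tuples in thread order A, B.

(re-executing from step 2 with the substitution; state before step 2: counter=2 r=(0,2) succ=(0,0) retry=(0,0))
step 2 (B CAS): counter=3 r=(0,2) succ=(0,1) retry=(0,0)
step 3 (A CAS): counter=3 r=(0,2) succ=(0,1) retry=(1,0)
step 4 (B CAS): counter=3 r=(0,2) succ=(0,1) retry=(1,1)
step 5 (B LOAD): counter=3 r=(0,3) succ=(0,1) retry=(1,1)
step 6 (B CAS): counter=4 r=(0,3) succ=(0,2) retry=(1,1)
step 7 (A LOAD): counter=4 r=(4,3) succ=(0,2) retry=(1,1)
step 8 (A CAS): counter=5 r=(4,3) succ=(1,2) retry=(1,1)
step 9 (B LOAD): counter=5 r=(4,5) succ=(1,2) retry=(1,1)
step 10 (B CAS): counter=6 r=(4,5) succ=(1,3) retry=(1,1)

counter=6 r=(4,5) succ=(1,3) retry=(1,1)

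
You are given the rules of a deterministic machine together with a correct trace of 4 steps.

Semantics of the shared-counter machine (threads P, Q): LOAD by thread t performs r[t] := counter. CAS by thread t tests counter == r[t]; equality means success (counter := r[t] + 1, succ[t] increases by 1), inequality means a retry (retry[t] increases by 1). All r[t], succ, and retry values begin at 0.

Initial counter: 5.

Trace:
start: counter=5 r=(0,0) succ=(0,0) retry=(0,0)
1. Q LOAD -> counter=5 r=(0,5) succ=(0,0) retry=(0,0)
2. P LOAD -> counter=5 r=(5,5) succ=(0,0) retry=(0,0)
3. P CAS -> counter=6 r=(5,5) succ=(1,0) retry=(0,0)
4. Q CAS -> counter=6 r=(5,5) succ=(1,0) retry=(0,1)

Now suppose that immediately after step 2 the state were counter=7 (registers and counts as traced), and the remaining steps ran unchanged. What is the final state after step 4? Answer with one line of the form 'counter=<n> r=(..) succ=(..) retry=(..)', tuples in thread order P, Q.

counter=7 r=(5,5) succ=(0,0) retry=(1,1)

state after step 2 := counter=7 r=(5,5) succ=(0,0) retry=(0,0)
3. P CAS -> counter=7 r=(5,5) succ=(0,0) retry=(1,0)
4. Q CAS -> counter=7 r=(5,5) succ=(0,0) retry=(1,1)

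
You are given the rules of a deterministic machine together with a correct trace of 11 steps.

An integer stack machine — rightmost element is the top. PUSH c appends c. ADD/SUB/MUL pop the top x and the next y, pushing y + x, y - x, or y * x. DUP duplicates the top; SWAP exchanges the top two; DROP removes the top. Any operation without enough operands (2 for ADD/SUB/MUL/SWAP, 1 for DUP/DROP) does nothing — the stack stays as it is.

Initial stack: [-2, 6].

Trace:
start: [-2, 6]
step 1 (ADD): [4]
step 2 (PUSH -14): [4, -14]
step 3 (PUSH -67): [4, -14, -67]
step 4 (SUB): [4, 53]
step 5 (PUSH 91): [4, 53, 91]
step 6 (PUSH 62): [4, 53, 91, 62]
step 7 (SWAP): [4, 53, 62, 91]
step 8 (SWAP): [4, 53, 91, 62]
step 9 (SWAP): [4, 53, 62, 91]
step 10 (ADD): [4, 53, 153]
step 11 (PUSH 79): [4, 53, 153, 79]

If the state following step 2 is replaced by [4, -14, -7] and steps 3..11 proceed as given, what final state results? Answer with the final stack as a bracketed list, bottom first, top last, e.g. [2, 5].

[4, -14, 60, 153, 79]

state after step 2 := [4, -14, -7]
step 3 (PUSH -67): [4, -14, -7, -67]
step 4 (SUB): [4, -14, 60]
step 5 (PUSH 91): [4, -14, 60, 91]
step 6 (PUSH 62): [4, -14, 60, 91, 62]
step 7 (SWAP): [4, -14, 60, 62, 91]
step 8 (SWAP): [4, -14, 60, 91, 62]
step 9 (SWAP): [4, -14, 60, 62, 91]
step 10 (ADD): [4, -14, 60, 153]
step 11 (PUSH 79): [4, -14, 60, 153, 79]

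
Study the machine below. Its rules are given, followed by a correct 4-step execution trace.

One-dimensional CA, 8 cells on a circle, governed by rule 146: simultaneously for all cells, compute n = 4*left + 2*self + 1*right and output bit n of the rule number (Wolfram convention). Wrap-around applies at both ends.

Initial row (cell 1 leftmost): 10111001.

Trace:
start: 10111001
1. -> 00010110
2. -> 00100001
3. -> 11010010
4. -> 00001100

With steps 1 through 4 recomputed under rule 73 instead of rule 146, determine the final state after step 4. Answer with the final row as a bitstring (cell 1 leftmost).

(re-executing steps 1..4 under rule 73; state before step 1: 10111001)
1. -> 10101001
2. -> 10000001
3. -> 10111101
4. -> 10100101

10100101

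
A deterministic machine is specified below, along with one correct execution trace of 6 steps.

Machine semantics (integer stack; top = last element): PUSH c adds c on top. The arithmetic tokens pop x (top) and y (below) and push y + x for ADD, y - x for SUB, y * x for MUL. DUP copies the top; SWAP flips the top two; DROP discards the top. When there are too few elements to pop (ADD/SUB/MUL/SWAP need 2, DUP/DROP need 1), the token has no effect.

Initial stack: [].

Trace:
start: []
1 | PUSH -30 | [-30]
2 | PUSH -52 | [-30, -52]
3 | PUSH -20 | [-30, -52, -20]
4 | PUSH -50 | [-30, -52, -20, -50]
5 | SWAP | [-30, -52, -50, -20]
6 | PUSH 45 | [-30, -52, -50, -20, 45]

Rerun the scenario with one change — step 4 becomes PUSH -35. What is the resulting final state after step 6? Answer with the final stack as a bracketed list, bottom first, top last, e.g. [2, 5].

[-30, -52, -35, -20, 45]

(re-executing from step 4 with the substitution; state before step 4: [-30, -52, -20])
4 | PUSH -35 | [-30, -52, -20, -35]
5 | SWAP | [-30, -52, -35, -20]
6 | PUSH 45 | [-30, -52, -35, -20, 45]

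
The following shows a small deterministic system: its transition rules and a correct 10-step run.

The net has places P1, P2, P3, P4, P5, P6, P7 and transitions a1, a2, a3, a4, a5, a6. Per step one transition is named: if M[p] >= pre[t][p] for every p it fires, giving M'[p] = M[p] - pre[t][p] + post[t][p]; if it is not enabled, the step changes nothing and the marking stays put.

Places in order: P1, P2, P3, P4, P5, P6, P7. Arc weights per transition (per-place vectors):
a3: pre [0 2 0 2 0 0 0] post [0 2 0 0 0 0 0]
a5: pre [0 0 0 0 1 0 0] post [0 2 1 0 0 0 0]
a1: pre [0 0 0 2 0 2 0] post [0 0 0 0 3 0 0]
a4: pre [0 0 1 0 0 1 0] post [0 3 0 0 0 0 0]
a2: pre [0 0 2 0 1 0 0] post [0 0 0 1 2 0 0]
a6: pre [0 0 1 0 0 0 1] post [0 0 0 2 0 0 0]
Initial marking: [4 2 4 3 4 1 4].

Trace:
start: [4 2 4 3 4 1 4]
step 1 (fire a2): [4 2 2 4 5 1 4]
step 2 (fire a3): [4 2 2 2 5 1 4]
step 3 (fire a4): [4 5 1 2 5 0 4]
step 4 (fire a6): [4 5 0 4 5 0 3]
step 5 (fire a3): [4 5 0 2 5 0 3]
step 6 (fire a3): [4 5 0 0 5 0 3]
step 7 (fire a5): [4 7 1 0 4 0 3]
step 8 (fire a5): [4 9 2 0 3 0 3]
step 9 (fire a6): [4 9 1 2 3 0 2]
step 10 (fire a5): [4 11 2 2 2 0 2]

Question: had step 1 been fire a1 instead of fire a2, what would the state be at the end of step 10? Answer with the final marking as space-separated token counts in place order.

(re-executing from step 1 with the substitution; state before step 1: [4 2 4 3 4 1 4])
step 1 (fire a1): [4 2 4 3 4 1 4]
step 2 (fire a3): [4 2 4 1 4 1 4]
step 3 (fire a4): [4 5 3 1 4 0 4]
step 4 (fire a6): [4 5 2 3 4 0 3]
step 5 (fire a3): [4 5 2 1 4 0 3]
step 6 (fire a3): [4 5 2 1 4 0 3]
step 7 (fire a5): [4 7 3 1 3 0 3]
step 8 (fire a5): [4 9 4 1 2 0 3]
step 9 (fire a6): [4 9 3 3 2 0 2]
step 10 (fire a5): [4 11 4 3 1 0 2]

4 11 4 3 1 0 2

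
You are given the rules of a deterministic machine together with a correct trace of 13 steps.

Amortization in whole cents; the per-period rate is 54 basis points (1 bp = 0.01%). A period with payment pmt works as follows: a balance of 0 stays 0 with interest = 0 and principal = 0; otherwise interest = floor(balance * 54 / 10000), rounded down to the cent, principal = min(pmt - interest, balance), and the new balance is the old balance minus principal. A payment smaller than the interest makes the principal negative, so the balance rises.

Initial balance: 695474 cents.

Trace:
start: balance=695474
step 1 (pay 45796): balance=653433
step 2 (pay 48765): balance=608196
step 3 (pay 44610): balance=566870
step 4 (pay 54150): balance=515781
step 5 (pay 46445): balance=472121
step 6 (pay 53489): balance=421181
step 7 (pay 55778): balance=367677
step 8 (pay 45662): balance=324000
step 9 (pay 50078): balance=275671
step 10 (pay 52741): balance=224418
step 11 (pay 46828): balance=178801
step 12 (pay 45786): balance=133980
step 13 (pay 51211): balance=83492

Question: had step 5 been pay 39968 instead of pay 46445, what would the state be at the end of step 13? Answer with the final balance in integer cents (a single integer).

(re-executing from step 5 with the substitution; state before step 5: balance=515781)
step 5 (pay 39968): balance=478598
step 6 (pay 53489): balance=427693
step 7 (pay 55778): balance=374224
step 8 (pay 45662): balance=330582
step 9 (pay 50078): balance=282289
step 10 (pay 52741): balance=231072
step 11 (pay 46828): balance=185491
step 12 (pay 45786): balance=140706
step 13 (pay 51211): balance=90254

90254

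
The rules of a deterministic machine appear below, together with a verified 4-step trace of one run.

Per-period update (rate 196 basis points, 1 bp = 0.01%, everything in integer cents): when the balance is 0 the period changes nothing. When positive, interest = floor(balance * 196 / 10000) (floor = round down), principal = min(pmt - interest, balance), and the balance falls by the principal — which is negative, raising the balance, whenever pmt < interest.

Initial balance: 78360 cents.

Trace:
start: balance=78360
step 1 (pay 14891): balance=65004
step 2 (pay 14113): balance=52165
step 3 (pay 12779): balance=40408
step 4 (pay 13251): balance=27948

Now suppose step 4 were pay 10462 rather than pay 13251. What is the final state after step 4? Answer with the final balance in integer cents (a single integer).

30737

(re-executing from step 4 with the substitution; state before step 4: balance=40408)
step 4 (pay 10462): balance=30737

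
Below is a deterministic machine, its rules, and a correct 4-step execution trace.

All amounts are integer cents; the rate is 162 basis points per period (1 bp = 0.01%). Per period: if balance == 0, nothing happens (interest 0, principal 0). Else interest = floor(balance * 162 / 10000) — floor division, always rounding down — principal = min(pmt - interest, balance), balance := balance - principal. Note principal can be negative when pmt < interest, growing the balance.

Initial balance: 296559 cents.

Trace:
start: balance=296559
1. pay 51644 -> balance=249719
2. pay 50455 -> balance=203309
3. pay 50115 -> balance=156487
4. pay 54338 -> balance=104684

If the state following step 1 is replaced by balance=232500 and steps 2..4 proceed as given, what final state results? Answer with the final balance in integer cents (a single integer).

state after step 1 := balance=232500
2. pay 50455 -> balance=185811
3. pay 50115 -> balance=138706
4. pay 54338 -> balance=86615

86615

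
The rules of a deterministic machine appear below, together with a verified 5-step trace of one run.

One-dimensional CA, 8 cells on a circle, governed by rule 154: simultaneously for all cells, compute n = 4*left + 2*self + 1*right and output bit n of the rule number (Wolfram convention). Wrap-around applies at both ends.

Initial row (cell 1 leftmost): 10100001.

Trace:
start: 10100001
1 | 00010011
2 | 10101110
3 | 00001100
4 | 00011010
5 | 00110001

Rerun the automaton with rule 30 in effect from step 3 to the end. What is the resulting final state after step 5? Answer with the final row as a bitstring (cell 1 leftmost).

00101001

(re-executing steps 3..5 under rule 30; state before step 3: 10101110)
3 | 10101000
4 | 10101101
5 | 00101001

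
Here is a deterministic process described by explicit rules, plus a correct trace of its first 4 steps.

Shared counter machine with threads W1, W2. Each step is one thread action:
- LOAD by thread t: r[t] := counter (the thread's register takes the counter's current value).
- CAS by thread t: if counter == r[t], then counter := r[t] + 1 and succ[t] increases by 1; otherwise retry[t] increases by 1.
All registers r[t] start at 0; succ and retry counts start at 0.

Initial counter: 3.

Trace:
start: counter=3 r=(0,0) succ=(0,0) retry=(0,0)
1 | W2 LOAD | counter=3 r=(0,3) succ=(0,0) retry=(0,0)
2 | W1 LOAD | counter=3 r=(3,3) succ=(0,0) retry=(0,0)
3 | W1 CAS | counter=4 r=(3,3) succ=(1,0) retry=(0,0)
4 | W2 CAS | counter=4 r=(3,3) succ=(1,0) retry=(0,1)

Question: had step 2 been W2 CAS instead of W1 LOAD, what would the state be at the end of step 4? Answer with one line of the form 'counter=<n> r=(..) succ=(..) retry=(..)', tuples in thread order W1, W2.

(re-executing from step 2 with the substitution; state before step 2: counter=3 r=(0,3) succ=(0,0) retry=(0,0))
2 | W2 CAS | counter=4 r=(0,3) succ=(0,1) retry=(0,0)
3 | W1 CAS | counter=4 r=(0,3) succ=(0,1) retry=(1,0)
4 | W2 CAS | counter=4 r=(0,3) succ=(0,1) retry=(1,1)

counter=4 r=(0,3) succ=(0,1) retry=(1,1)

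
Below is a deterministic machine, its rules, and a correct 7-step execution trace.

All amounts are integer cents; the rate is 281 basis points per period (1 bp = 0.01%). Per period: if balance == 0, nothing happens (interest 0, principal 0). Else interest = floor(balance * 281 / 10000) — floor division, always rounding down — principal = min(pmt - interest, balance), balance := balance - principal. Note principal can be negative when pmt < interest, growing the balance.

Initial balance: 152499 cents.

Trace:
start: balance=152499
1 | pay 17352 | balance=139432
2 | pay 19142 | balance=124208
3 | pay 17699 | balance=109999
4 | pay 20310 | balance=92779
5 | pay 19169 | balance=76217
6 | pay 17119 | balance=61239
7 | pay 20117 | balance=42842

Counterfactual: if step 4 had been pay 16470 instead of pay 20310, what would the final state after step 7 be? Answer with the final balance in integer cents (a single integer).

47014

(re-executing from step 4 with the substitution; state before step 4: balance=109999)
4 | pay 16470 | balance=96619
5 | pay 19169 | balance=80164
6 | pay 17119 | balance=65297
7 | pay 20117 | balance=47014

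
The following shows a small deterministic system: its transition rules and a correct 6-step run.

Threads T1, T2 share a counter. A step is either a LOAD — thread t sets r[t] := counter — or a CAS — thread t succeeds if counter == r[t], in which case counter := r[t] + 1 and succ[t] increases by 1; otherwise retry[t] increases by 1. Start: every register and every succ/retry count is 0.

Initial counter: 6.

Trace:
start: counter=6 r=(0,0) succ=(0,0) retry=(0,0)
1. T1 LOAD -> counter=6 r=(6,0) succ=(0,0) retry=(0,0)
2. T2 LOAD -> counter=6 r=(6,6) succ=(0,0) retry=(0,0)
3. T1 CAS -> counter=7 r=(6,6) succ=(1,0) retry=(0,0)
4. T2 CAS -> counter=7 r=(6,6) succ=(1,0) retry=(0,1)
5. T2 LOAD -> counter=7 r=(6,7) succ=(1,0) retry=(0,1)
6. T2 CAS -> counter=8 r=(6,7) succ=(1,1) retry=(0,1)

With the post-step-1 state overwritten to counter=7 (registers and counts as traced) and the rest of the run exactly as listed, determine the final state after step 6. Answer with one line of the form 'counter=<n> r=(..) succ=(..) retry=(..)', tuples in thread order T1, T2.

state after step 1 := counter=7 r=(6,0) succ=(0,0) retry=(0,0)
2. T2 LOAD -> counter=7 r=(6,7) succ=(0,0) retry=(0,0)
3. T1 CAS -> counter=7 r=(6,7) succ=(0,0) retry=(1,0)
4. T2 CAS -> counter=8 r=(6,7) succ=(0,1) retry=(1,0)
5. T2 LOAD -> counter=8 r=(6,8) succ=(0,1) retry=(1,0)
6. T2 CAS -> counter=9 r=(6,8) succ=(0,2) retry=(1,0)

counter=9 r=(6,8) succ=(0,2) retry=(1,0)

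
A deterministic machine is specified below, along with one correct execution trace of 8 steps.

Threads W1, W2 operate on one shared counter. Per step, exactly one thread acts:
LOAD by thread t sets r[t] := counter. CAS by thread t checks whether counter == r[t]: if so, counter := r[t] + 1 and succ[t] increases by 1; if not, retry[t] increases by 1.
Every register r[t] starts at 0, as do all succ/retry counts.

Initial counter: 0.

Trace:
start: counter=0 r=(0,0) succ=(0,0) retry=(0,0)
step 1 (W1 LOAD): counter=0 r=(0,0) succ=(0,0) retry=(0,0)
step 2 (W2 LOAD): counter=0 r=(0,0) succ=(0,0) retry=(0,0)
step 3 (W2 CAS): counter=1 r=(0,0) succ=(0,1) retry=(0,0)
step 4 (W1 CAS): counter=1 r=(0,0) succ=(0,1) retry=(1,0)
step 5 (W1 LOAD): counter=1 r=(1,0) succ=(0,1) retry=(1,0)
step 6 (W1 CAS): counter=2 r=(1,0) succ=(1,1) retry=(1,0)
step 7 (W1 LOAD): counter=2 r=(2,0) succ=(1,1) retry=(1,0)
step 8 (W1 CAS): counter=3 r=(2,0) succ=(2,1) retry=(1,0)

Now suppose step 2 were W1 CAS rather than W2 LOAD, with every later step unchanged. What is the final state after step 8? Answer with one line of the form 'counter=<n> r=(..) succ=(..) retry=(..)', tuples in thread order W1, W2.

(re-executing from step 2 with the substitution; state before step 2: counter=0 r=(0,0) succ=(0,0) retry=(0,0))
step 2 (W1 CAS): counter=1 r=(0,0) succ=(1,0) retry=(0,0)
step 3 (W2 CAS): counter=1 r=(0,0) succ=(1,0) retry=(0,1)
step 4 (W1 CAS): counter=1 r=(0,0) succ=(1,0) retry=(1,1)
step 5 (W1 LOAD): counter=1 r=(1,0) succ=(1,0) retry=(1,1)
step 6 (W1 CAS): counter=2 r=(1,0) succ=(2,0) retry=(1,1)
step 7 (W1 LOAD): counter=2 r=(2,0) succ=(2,0) retry=(1,1)
step 8 (W1 CAS): counter=3 r=(2,0) succ=(3,0) retry=(1,1)

counter=3 r=(2,0) succ=(3,0) retry=(1,1)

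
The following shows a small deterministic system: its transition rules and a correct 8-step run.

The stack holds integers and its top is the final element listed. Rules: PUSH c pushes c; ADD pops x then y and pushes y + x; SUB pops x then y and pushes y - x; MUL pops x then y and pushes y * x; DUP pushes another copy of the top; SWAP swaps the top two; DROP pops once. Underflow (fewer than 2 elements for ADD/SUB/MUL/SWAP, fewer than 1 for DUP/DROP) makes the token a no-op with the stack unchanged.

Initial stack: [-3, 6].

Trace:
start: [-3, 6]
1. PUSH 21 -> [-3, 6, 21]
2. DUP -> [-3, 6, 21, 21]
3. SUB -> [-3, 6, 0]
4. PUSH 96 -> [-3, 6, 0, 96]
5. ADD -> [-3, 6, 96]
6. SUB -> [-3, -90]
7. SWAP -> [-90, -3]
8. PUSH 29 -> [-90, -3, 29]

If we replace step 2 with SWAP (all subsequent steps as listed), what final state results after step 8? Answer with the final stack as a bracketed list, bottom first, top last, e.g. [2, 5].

(re-executing from step 2 with the substitution; state before step 2: [-3, 6, 21])
2. SWAP -> [-3, 21, 6]
3. SUB -> [-3, 15]
4. PUSH 96 -> [-3, 15, 96]
5. ADD -> [-3, 111]
6. SUB -> [-114]
7. SWAP -> [-114]
8. PUSH 29 -> [-114, 29]

[-114, 29]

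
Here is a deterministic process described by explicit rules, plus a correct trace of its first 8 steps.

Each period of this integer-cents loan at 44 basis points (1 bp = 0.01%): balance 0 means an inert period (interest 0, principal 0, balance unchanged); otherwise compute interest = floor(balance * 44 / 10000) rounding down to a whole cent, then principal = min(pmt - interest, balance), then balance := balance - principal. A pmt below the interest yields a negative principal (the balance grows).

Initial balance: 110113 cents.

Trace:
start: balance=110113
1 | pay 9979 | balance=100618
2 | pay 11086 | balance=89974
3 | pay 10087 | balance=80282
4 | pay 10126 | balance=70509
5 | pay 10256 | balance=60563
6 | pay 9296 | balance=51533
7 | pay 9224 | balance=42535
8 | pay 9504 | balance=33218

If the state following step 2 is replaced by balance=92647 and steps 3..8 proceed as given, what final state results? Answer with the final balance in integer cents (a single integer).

35963

state after step 2 := balance=92647
3 | pay 10087 | balance=82967
4 | pay 10126 | balance=73206
5 | pay 10256 | balance=63272
6 | pay 9296 | balance=54254
7 | pay 9224 | balance=45268
8 | pay 9504 | balance=35963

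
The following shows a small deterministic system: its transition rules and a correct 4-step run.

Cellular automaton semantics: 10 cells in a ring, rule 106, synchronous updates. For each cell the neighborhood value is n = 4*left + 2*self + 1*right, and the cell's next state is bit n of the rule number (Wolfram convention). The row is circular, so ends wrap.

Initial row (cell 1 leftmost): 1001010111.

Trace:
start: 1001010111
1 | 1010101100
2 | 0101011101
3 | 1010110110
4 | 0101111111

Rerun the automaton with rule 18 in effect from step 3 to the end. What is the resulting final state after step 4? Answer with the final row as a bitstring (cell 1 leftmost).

0000000000

(re-executing steps 3..4 under rule 18; state before step 3: 0101011101)
3 | 0000000000
4 | 0000000000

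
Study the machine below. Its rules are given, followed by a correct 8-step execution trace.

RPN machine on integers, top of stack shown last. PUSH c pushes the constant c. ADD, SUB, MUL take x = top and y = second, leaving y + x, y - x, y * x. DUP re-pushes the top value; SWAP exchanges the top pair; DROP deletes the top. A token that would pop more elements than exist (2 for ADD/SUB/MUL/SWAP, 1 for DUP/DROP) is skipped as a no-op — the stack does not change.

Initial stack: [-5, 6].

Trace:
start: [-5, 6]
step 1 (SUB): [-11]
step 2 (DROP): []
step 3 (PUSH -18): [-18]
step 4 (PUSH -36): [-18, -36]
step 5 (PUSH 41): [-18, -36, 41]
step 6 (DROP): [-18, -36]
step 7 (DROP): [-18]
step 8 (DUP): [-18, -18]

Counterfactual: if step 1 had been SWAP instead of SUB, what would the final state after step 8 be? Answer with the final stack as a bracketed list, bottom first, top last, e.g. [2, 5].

(re-executing from step 1 with the substitution; state before step 1: [-5, 6])
step 1 (SWAP): [6, -5]
step 2 (DROP): [6]
step 3 (PUSH -18): [6, -18]
step 4 (PUSH -36): [6, -18, -36]
step 5 (PUSH 41): [6, -18, -36, 41]
step 6 (DROP): [6, -18, -36]
step 7 (DROP): [6, -18]
step 8 (DUP): [6, -18, -18]

[6, -18, -18]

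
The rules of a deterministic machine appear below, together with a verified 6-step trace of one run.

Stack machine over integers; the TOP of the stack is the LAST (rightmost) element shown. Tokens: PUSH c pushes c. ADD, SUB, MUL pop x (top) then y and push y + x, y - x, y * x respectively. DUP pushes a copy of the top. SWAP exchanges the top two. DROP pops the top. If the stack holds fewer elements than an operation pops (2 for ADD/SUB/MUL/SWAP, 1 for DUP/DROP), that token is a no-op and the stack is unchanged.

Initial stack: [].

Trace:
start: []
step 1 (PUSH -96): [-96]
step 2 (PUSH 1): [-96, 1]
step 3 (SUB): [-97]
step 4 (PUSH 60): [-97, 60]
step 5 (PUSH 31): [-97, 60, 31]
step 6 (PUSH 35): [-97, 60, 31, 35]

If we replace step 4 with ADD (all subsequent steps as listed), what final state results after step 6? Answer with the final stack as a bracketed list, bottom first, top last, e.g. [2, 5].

[-97, 31, 35]

(re-executing from step 4 with the substitution; state before step 4: [-97])
step 4 (ADD): [-97]
step 5 (PUSH 31): [-97, 31]
step 6 (PUSH 35): [-97, 31, 35]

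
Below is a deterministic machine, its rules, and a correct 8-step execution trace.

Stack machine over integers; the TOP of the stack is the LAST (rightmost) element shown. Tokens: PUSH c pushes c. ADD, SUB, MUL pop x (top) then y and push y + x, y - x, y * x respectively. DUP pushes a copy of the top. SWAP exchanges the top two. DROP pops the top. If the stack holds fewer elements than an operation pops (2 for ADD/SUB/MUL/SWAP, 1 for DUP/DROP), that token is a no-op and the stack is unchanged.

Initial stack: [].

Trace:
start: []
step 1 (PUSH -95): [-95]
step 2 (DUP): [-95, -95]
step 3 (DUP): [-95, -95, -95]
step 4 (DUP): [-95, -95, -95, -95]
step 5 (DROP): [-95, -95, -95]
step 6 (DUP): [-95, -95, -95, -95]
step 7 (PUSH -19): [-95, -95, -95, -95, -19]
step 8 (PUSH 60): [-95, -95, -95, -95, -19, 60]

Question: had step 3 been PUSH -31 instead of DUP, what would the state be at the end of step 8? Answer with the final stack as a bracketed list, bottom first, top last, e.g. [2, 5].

(re-executing from step 3 with the substitution; state before step 3: [-95, -95])
step 3 (PUSH -31): [-95, -95, -31]
step 4 (DUP): [-95, -95, -31, -31]
step 5 (DROP): [-95, -95, -31]
step 6 (DUP): [-95, -95, -31, -31]
step 7 (PUSH -19): [-95, -95, -31, -31, -19]
step 8 (PUSH 60): [-95, -95, -31, -31, -19, 60]

[-95, -95, -31, -31, -19, 60]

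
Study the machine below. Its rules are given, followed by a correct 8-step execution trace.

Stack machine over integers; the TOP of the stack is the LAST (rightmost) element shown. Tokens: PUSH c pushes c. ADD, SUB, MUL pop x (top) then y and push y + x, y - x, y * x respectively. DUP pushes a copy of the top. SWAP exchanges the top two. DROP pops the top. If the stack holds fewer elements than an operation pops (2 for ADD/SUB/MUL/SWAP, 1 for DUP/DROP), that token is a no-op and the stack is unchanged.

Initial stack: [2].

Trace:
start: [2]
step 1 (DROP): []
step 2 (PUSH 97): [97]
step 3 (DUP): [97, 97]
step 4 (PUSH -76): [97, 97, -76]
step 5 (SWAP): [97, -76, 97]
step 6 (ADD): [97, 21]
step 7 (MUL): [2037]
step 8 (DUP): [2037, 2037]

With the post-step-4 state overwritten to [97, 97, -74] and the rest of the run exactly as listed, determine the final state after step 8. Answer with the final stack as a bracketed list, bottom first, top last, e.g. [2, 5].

[2231, 2231]

state after step 4 := [97, 97, -74]
step 5 (SWAP): [97, -74, 97]
step 6 (ADD): [97, 23]
step 7 (MUL): [2231]
step 8 (DUP): [2231, 2231]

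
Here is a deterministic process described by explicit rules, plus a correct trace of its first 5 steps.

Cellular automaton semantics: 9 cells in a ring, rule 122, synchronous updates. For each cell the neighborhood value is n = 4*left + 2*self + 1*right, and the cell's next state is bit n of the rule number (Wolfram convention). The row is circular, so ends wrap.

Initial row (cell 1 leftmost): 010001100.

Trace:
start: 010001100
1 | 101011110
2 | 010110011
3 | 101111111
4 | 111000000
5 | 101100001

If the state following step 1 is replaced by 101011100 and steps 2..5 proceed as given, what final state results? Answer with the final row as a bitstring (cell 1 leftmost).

001101100

state after step 1 := 101011100
2 | 010110111
3 | 101111101
4 | 111000111
5 | 001101100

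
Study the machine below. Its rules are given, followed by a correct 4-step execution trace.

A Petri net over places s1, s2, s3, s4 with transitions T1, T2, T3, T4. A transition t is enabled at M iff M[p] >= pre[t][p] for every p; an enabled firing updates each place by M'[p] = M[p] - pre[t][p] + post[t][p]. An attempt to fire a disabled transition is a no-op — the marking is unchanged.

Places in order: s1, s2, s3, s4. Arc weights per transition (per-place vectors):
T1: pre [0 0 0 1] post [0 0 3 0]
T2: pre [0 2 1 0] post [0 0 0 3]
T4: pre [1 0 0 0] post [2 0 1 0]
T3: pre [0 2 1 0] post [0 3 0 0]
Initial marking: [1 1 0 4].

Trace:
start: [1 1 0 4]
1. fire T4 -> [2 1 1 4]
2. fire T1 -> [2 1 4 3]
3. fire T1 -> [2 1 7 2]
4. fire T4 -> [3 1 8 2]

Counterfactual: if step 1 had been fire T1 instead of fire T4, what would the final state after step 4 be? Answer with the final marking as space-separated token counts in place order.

2 1 10 1

(re-executing from step 1 with the substitution; state before step 1: [1 1 0 4])
1. fire T1 -> [1 1 3 3]
2. fire T1 -> [1 1 6 2]
3. fire T1 -> [1 1 9 1]
4. fire T4 -> [2 1 10 1]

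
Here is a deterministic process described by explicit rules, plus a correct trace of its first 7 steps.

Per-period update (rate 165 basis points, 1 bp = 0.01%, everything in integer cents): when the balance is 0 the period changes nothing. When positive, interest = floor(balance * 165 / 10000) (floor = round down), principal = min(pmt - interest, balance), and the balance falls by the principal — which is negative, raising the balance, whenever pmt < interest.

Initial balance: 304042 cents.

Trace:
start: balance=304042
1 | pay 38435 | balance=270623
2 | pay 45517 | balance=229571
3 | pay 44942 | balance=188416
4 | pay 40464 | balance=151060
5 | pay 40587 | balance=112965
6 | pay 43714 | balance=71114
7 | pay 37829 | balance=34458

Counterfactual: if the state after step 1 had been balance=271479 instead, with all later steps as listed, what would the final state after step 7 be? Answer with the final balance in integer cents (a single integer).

state after step 1 := balance=271479
2 | pay 45517 | balance=230441
3 | pay 44942 | balance=189301
4 | pay 40464 | balance=151960
5 | pay 40587 | balance=113880
6 | pay 43714 | balance=72045
7 | pay 37829 | balance=35404

35404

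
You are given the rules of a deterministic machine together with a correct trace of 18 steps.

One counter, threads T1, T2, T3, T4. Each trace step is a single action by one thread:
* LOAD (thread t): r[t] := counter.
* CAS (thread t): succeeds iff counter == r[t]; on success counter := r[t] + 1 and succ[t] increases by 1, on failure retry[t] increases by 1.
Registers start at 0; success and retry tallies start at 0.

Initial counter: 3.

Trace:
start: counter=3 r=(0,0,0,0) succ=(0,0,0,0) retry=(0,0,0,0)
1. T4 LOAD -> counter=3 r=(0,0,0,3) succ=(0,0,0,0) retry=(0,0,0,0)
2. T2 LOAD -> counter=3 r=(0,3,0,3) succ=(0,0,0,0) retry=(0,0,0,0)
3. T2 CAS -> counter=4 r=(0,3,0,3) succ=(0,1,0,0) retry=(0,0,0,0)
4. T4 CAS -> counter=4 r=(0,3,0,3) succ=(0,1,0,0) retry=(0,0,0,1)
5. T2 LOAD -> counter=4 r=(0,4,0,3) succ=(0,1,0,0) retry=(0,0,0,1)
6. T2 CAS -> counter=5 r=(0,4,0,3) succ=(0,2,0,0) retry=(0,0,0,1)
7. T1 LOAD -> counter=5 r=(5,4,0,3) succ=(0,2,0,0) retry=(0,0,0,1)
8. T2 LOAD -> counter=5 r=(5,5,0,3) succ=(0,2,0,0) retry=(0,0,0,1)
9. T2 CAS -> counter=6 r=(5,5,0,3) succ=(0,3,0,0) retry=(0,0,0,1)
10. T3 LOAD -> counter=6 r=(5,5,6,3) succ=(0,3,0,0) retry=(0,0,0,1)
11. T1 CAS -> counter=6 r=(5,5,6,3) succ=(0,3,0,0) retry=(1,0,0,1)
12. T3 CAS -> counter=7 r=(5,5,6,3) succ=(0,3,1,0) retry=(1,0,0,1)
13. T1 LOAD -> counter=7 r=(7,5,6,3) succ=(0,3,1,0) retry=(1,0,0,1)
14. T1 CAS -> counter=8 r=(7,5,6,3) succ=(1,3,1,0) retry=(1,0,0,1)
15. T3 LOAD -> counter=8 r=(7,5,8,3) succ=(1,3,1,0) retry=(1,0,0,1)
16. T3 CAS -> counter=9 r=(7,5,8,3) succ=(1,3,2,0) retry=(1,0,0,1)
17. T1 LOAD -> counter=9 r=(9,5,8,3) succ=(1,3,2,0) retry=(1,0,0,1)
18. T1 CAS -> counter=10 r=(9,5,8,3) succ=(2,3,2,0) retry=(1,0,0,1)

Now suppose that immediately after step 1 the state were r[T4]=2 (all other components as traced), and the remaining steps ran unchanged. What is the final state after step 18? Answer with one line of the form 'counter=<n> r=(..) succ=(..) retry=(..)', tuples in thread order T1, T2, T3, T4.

counter=10 r=(9,5,8,2) succ=(2,3,2,0) retry=(1,0,0,1)

state after step 1 := counter=3 r=(0,0,0,2) succ=(0,0,0,0) retry=(0,0,0,0)
2. T2 LOAD -> counter=3 r=(0,3,0,2) succ=(0,0,0,0) retry=(0,0,0,0)
3. T2 CAS -> counter=4 r=(0,3,0,2) succ=(0,1,0,0) retry=(0,0,0,0)
4. T4 CAS -> counter=4 r=(0,3,0,2) succ=(0,1,0,0) retry=(0,0,0,1)
5. T2 LOAD -> counter=4 r=(0,4,0,2) succ=(0,1,0,0) retry=(0,0,0,1)
6. T2 CAS -> counter=5 r=(0,4,0,2) succ=(0,2,0,0) retry=(0,0,0,1)
7. T1 LOAD -> counter=5 r=(5,4,0,2) succ=(0,2,0,0) retry=(0,0,0,1)
8. T2 LOAD -> counter=5 r=(5,5,0,2) succ=(0,2,0,0) retry=(0,0,0,1)
9. T2 CAS -> counter=6 r=(5,5,0,2) succ=(0,3,0,0) retry=(0,0,0,1)
10. T3 LOAD -> counter=6 r=(5,5,6,2) succ=(0,3,0,0) retry=(0,0,0,1)
11. T1 CAS -> counter=6 r=(5,5,6,2) succ=(0,3,0,0) retry=(1,0,0,1)
12. T3 CAS -> counter=7 r=(5,5,6,2) succ=(0,3,1,0) retry=(1,0,0,1)
13. T1 LOAD -> counter=7 r=(7,5,6,2) succ=(0,3,1,0) retry=(1,0,0,1)
14. T1 CAS -> counter=8 r=(7,5,6,2) succ=(1,3,1,0) retry=(1,0,0,1)
15. T3 LOAD -> counter=8 r=(7,5,8,2) succ=(1,3,1,0) retry=(1,0,0,1)
16. T3 CAS -> counter=9 r=(7,5,8,2) succ=(1,3,2,0) retry=(1,0,0,1)
17. T1 LOAD -> counter=9 r=(9,5,8,2) succ=(1,3,2,0) retry=(1,0,0,1)
18. T1 CAS -> counter=10 r=(9,5,8,2) succ=(2,3,2,0) retry=(1,0,0,1)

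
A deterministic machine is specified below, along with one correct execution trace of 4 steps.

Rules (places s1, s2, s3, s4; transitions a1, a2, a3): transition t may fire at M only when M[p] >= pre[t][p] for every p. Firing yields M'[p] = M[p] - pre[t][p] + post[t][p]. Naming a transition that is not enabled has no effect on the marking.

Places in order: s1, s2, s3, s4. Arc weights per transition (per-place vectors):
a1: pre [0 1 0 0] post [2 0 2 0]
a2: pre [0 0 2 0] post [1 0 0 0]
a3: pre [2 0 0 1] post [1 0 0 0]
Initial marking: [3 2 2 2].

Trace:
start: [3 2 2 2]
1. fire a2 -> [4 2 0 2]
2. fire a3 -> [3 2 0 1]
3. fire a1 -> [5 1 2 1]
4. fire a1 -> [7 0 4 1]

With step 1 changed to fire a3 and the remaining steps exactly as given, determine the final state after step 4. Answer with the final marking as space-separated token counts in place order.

(re-executing from step 1 with the substitution; state before step 1: [3 2 2 2])
1. fire a3 -> [2 2 2 1]
2. fire a3 -> [1 2 2 0]
3. fire a1 -> [3 1 4 0]
4. fire a1 -> [5 0 6 0]

5 0 6 0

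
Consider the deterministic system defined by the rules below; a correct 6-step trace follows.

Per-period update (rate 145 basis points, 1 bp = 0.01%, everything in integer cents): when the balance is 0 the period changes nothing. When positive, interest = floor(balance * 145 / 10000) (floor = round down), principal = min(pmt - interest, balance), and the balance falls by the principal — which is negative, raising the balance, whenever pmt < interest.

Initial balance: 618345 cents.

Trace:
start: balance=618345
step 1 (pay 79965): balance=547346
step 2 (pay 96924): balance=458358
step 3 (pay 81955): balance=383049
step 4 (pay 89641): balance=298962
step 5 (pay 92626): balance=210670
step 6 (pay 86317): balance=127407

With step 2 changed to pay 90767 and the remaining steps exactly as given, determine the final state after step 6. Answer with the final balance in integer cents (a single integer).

(re-executing from step 2 with the substitution; state before step 2: balance=547346)
step 2 (pay 90767): balance=464515
step 3 (pay 81955): balance=389295
step 4 (pay 89641): balance=305298
step 5 (pay 92626): balance=217098
step 6 (pay 86317): balance=133928

133928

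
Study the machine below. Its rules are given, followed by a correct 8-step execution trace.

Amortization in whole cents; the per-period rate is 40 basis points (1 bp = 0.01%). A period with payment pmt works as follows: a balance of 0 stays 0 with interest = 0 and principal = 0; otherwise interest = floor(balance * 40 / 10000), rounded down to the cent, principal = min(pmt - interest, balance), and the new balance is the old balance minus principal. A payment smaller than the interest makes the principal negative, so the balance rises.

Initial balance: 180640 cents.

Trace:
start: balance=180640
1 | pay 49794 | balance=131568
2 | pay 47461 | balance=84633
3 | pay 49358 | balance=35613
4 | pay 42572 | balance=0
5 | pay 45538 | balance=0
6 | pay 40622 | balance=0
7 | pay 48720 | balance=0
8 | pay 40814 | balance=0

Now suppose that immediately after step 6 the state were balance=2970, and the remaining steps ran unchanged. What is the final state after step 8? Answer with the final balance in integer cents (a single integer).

0

state after step 6 := balance=2970
7 | pay 48720 | balance=0
8 | pay 40814 | balance=0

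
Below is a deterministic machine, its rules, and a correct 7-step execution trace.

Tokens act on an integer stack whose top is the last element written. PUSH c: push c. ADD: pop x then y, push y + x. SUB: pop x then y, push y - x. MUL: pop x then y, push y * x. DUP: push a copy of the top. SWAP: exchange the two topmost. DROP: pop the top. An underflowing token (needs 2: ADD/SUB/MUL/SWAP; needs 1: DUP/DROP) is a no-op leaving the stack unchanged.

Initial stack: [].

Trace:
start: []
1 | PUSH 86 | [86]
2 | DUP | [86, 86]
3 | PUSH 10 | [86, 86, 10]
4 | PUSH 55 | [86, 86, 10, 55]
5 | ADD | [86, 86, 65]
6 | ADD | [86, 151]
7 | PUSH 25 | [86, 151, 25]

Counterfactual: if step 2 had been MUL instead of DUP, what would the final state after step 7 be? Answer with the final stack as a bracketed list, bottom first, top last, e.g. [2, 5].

(re-executing from step 2 with the substitution; state before step 2: [86])
2 | MUL | [86]
3 | PUSH 10 | [86, 10]
4 | PUSH 55 | [86, 10, 55]
5 | ADD | [86, 65]
6 | ADD | [151]
7 | PUSH 25 | [151, 25]

[151, 25]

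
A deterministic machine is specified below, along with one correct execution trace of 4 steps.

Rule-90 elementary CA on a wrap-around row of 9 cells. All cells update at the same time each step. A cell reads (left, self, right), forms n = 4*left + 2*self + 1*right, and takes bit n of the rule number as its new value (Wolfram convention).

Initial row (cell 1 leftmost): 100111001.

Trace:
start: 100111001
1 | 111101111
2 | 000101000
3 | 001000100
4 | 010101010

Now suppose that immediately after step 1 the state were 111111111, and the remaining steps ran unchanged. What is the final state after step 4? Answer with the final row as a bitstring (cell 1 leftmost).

000000000

state after step 1 := 111111111
2 | 000000000
3 | 000000000
4 | 000000000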